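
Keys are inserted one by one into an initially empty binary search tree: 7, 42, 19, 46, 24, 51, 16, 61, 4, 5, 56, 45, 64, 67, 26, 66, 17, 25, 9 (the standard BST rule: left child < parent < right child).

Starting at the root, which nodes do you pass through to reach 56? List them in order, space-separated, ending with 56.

7 42 46 51 61 56

Resulting structure (node: left, right):
  7: L=4, R=42
  42: L=19, R=46
  19: L=16, R=24
  46: L=45, R=51
  24: L=–, R=26
  51: L=–, R=61
  16: L=9, R=17
  61: L=56, R=64
  4: L=–, R=5
  5: L=–, R=–
  56: L=–, R=–
  45: L=–, R=–
  64: L=–, R=67
  67: L=66, R=–
  26: L=25, R=–
  66: L=–, R=–
  17: L=–, R=–
  25: L=–, R=–
  9: L=–, R=–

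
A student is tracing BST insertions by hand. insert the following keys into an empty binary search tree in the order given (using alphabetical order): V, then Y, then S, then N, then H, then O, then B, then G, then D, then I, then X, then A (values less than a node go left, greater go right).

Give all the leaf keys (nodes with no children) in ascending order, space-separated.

A D I O X

V: root
Y: right child of V (depth 1)
S: left child of V (depth 1)
N: left child of S (depth 2)
H: left child of N (depth 3)
O: right child of N (depth 3)
B: left child of H (depth 4)
G: right child of B (depth 5)
D: left child of G (depth 6)
I: right child of H (depth 4)
X: left child of Y (depth 2)
A: left child of B (depth 5)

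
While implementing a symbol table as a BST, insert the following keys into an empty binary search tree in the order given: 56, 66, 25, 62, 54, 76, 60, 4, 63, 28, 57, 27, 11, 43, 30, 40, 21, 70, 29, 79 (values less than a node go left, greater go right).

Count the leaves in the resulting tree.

8

Resulting structure (node: left, right):
  56: L=25, R=66
  66: L=62, R=76
  25: L=4, R=54
  62: L=60, R=63
  54: L=28, R=–
  76: L=70, R=79
  60: L=57, R=–
  4: L=–, R=11
  63: L=–, R=–
  28: L=27, R=43
  57: L=–, R=–
  27: L=–, R=–
  11: L=–, R=21
  43: L=30, R=–
  30: L=29, R=40
  40: L=–, R=–
  21: L=–, R=–
  70: L=–, R=–
  29: L=–, R=–
  79: L=–, R=–

Leaves: 21, 27, 29, 40, 57, 63, 70, 79 — 8 in total.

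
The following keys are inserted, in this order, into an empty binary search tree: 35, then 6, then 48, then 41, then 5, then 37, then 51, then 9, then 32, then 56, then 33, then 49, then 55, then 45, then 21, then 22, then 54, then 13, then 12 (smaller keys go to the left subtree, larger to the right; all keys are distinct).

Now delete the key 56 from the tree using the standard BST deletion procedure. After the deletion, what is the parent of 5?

35: root
6: left child of 35 (depth 1)
48: right child of 35 (depth 1)
41: left child of 48 (depth 2)
5: left child of 6 (depth 2)
37: left child of 41 (depth 3)
51: right child of 48 (depth 2)
9: right child of 6 (depth 2)
32: right child of 9 (depth 3)
56: right child of 51 (depth 3)
33: right child of 32 (depth 4)
49: left child of 51 (depth 3)
55: left child of 56 (depth 4)
45: right child of 41 (depth 3)
21: left child of 32 (depth 4)
22: right child of 21 (depth 5)
54: left child of 55 (depth 5)
13: left child of 21 (depth 5)
12: left child of 13 (depth 6)

Delete 56 (at most one child — splice it out).
After deletion, 5's parent is 6.

6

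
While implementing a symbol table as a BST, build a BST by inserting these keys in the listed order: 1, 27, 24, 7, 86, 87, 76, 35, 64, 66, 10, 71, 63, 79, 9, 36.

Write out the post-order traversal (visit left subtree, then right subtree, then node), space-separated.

9 10 7 24 36 63 71 66 64 35 79 76 87 86 27 1

Resulting structure (node: left, right):
  1: L=–, R=27
  27: L=24, R=86
  24: L=7, R=–
  7: L=–, R=10
  86: L=76, R=87
  87: L=–, R=–
  76: L=35, R=79
  35: L=–, R=64
  64: L=63, R=66
  66: L=–, R=71
  10: L=9, R=–
  71: L=–, R=–
  63: L=36, R=–
  79: L=–, R=–
  9: L=–, R=–
  36: L=–, R=–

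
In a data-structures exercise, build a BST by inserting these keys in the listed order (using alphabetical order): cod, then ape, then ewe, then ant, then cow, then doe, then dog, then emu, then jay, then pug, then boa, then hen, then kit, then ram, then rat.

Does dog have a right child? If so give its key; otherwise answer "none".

emu

cod: root
ape: left child of cod (depth 1)
ewe: right child of cod (depth 1)
ant: left child of ape (depth 2)
cow: left child of ewe (depth 2)
doe: right child of cow (depth 3)
dog: right child of doe (depth 4)
emu: right child of dog (depth 5)
jay: right child of ewe (depth 2)
pug: right child of jay (depth 3)
boa: right child of ape (depth 2)
hen: left child of jay (depth 3)
kit: left child of pug (depth 4)
ram: right child of pug (depth 4)
rat: right child of ram (depth 5)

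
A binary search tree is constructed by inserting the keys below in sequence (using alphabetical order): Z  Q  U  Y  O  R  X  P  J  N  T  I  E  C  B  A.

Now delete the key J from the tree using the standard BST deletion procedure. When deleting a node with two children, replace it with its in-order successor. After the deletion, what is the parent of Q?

Z: root
Q: left child of Z (depth 1)
U: right child of Q (depth 2)
Y: right child of U (depth 3)
O: left child of Q (depth 2)
R: left child of U (depth 3)
X: left child of Y (depth 4)
P: right child of O (depth 3)
J: left child of O (depth 3)
N: right child of J (depth 4)
T: right child of R (depth 4)
I: left child of J (depth 4)
E: left child of I (depth 5)
C: left child of E (depth 6)
B: left child of C (depth 7)
A: left child of B (depth 8)

Delete J (two children — replace with in-order successor).
After deletion, Q's parent is Z.

Z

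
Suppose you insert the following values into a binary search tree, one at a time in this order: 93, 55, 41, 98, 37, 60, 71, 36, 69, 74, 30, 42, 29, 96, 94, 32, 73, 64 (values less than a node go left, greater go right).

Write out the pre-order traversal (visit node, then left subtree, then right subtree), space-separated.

Insert 93: tree is empty, so 93 becomes the root.
Insert 55: 55 < 93 → go left. Place as left child of 93.
Insert 41: 41 < 93 → go left; 41 < 55 → go left. Place as left child of 55.
Insert 98: 98 > 93 → go right. Place as right child of 93.
Insert 37: 37 < 93 → go left; 37 < 55 → go left; 37 < 41 → go left. Place as left child of 41.
Insert 60: 60 < 93 → go left; 60 > 55 → go right. Place as right child of 55.
Insert 71: 71 < 93 → go left; 71 > 55 → go right; 71 > 60 → go right. Place as right child of 60.
Insert 36: 36 < 93 → go left; 36 < 55 → go left; 36 < 41 → go left; 36 < 37 → go left. Place as left child of 37.
Insert 69: 69 < 93 → go left; 69 > 55 → go right; 69 > 60 → go right; 69 < 71 → go left. Place as left child of 71.
Insert 74: 74 < 93 → go left; 74 > 55 → go right; 74 > 60 → go right; 74 > 71 → go right. Place as right child of 71.
Insert 30: 30 < 93 → go left; 30 < 55 → go left; 30 < 41 → go left; 30 < 37 → go left; 30 < 36 → go left. Place as left child of 36.
Insert 42: 42 < 93 → go left; 42 < 55 → go left; 42 > 41 → go right. Place as right child of 41.
Insert 29: 29 < 93 → go left; 29 < 55 → go left; 29 < 41 → go left; 29 < 37 → go left; 29 < 36 → go left; 29 < 30 → go left. Place as left child of 30.
Insert 96: 96 > 93 → go right; 96 < 98 → go left. Place as left child of 98.
Insert 94: 94 > 93 → go right; 94 < 98 → go left; 94 < 96 → go left. Place as left child of 96.
Insert 32: 32 < 93 → go left; 32 < 55 → go left; 32 < 41 → go left; 32 < 37 → go left; 32 < 36 → go left; 32 > 30 → go right. Place as right child of 30.
Insert 73: 73 < 93 → go left; 73 > 55 → go right; 73 > 60 → go right; 73 > 71 → go right; 73 < 74 → go left. Place as left child of 74.
Insert 64: 64 < 93 → go left; 64 > 55 → go right; 64 > 60 → go right; 64 < 71 → go left; 64 < 69 → go left. Place as left child of 69.

93 55 41 37 36 30 29 32 42 60 71 69 64 74 73 98 96 94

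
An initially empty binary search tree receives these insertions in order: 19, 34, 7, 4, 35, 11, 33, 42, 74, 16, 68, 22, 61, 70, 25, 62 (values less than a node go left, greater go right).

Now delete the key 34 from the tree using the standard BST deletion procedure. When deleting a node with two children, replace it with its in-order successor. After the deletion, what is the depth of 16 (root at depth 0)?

Insert 19: tree is empty, so 19 becomes the root.
Insert 34: 34 > 19 → go right. Place as right child of 19.
Insert 7: 7 < 19 → go left. Place as left child of 19.
Insert 4: 4 < 19 → go left; 4 < 7 → go left. Place as left child of 7.
Insert 35: 35 > 19 → go right; 35 > 34 → go right. Place as right child of 34.
Insert 11: 11 < 19 → go left; 11 > 7 → go right. Place as right child of 7.
Insert 33: 33 > 19 → go right; 33 < 34 → go left. Place as left child of 34.
Insert 42: 42 > 19 → go right; 42 > 34 → go right; 42 > 35 → go right. Place as right child of 35.
Insert 74: 74 > 19 → go right; 74 > 34 → go right; 74 > 35 → go right; 74 > 42 → go right. Place as right child of 42.
Insert 16: 16 < 19 → go left; 16 > 7 → go right; 16 > 11 → go right. Place as right child of 11.
Insert 68: 68 > 19 → go right; 68 > 34 → go right; 68 > 35 → go right; 68 > 42 → go right; 68 < 74 → go left. Place as left child of 74.
Insert 22: 22 > 19 → go right; 22 < 34 → go left; 22 < 33 → go left. Place as left child of 33.
Insert 61: 61 > 19 → go right; 61 > 34 → go right; 61 > 35 → go right; 61 > 42 → go right; 61 < 74 → go left; 61 < 68 → go left. Place as left child of 68.
Insert 70: 70 > 19 → go right; 70 > 34 → go right; 70 > 35 → go right; 70 > 42 → go right; 70 < 74 → go left; 70 > 68 → go right. Place as right child of 68.
Insert 25: 25 > 19 → go right; 25 < 34 → go left; 25 < 33 → go left; 25 > 22 → go right. Place as right child of 22.
Insert 62: 62 > 19 → go right; 62 > 34 → go right; 62 > 35 → go right; 62 > 42 → go right; 62 < 74 → go left; 62 < 68 → go left; 62 > 61 → go right. Place as right child of 61.

Delete 34 (two children — replace with in-order successor).
After deletion, path to 16: 19 → 7 → 11 → 16.

3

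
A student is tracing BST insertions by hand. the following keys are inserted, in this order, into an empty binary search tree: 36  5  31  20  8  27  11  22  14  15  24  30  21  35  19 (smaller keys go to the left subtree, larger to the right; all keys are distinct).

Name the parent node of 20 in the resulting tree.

31

Resulting structure (node: left, right):
  36: L=5, R=–
  5: L=–, R=31
  31: L=20, R=35
  20: L=8, R=27
  8: L=–, R=11
  27: L=22, R=30
  11: L=–, R=14
  22: L=21, R=24
  14: L=–, R=15
  15: L=–, R=19
  24: L=–, R=–
  30: L=–, R=–
  21: L=–, R=–
  35: L=–, R=–
  19: L=–, R=–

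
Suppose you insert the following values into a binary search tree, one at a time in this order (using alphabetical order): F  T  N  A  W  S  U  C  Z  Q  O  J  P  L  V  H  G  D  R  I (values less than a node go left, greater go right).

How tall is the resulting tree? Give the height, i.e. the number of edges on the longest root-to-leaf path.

6

F: root
T: right child of F (depth 1)
N: left child of T (depth 2)
A: left child of F (depth 1)
W: right child of T (depth 2)
S: right child of N (depth 3)
U: left child of W (depth 3)
C: right child of A (depth 2)
Z: right child of W (depth 3)
Q: left child of S (depth 4)
O: left child of Q (depth 5)
J: left child of N (depth 3)
P: right child of O (depth 6)
L: right child of J (depth 4)
V: right child of U (depth 4)
H: left child of J (depth 4)
G: left child of H (depth 5)
D: right child of C (depth 3)
R: right child of Q (depth 5)
I: right child of H (depth 5)

The deepest node is P at depth 6.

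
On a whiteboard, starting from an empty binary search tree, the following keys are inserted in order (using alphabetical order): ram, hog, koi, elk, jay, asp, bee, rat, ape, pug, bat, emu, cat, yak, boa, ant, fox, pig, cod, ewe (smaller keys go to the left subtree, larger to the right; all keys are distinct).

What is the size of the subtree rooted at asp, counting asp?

8

ram: root
hog: left child of ram (depth 1)
koi: right child of hog (depth 2)
elk: left child of hog (depth 2)
jay: left child of koi (depth 3)
asp: left child of elk (depth 3)
bee: right child of asp (depth 4)
rat: right child of ram (depth 1)
ape: left child of asp (depth 4)
pug: right child of koi (depth 3)
bat: left child of bee (depth 5)
emu: right child of elk (depth 3)
cat: right child of bee (depth 5)
yak: right child of rat (depth 2)
boa: left child of cat (depth 6)
ant: left child of ape (depth 5)
fox: right child of emu (depth 4)
pig: left child of pug (depth 4)
cod: right child of cat (depth 6)
ewe: left child of fox (depth 5)

Subtree rooted at asp contains: asp, ape, ant, bee, bat, cat, boa, cod — 8 nodes.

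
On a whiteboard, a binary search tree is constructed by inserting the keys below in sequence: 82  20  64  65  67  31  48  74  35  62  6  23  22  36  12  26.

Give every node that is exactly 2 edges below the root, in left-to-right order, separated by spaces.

6 64

Insert 82: tree is empty, so 82 becomes the root.
Insert 20: 20 < 82 → go left. Place as left child of 82.
Insert 64: 64 < 82 → go left; 64 > 20 → go right. Place as right child of 20.
Insert 65: 65 < 82 → go left; 65 > 20 → go right; 65 > 64 → go right. Place as right child of 64.
Insert 67: 67 < 82 → go left; 67 > 20 → go right; 67 > 64 → go right; 67 > 65 → go right. Place as right child of 65.
Insert 31: 31 < 82 → go left; 31 > 20 → go right; 31 < 64 → go left. Place as left child of 64.
Insert 48: 48 < 82 → go left; 48 > 20 → go right; 48 < 64 → go left; 48 > 31 → go right. Place as right child of 31.
Insert 74: 74 < 82 → go left; 74 > 20 → go right; 74 > 64 → go right; 74 > 65 → go right; 74 > 67 → go right. Place as right child of 67.
Insert 35: 35 < 82 → go left; 35 > 20 → go right; 35 < 64 → go left; 35 > 31 → go right; 35 < 48 → go left. Place as left child of 48.
Insert 62: 62 < 82 → go left; 62 > 20 → go right; 62 < 64 → go left; 62 > 31 → go right; 62 > 48 → go right. Place as right child of 48.
Insert 6: 6 < 82 → go left; 6 < 20 → go left. Place as left child of 20.
Insert 23: 23 < 82 → go left; 23 > 20 → go right; 23 < 64 → go left; 23 < 31 → go left. Place as left child of 31.
Insert 22: 22 < 82 → go left; 22 > 20 → go right; 22 < 64 → go left; 22 < 31 → go left; 22 < 23 → go left. Place as left child of 23.
Insert 36: 36 < 82 → go left; 36 > 20 → go right; 36 < 64 → go left; 36 > 31 → go right; 36 < 48 → go left; 36 > 35 → go right. Place as right child of 35.
Insert 12: 12 < 82 → go left; 12 < 20 → go left; 12 > 6 → go right. Place as right child of 6.
Insert 26: 26 < 82 → go left; 26 > 20 → go right; 26 < 64 → go left; 26 < 31 → go left; 26 > 23 → go right. Place as right child of 23.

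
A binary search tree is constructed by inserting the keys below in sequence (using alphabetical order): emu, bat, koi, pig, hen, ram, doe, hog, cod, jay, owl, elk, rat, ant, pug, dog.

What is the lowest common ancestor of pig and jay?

koi

Resulting structure (node: left, right):
  emu: L=bat, R=koi
  bat: L=ant, R=doe
  koi: L=hen, R=pig
  pig: L=owl, R=ram
  hen: L=–, R=hog
  ram: L=pug, R=rat
  doe: L=cod, R=elk
  hog: L=–, R=jay
  cod: L=–, R=–
  jay: L=–, R=–
  owl: L=–, R=–
  elk: L=dog, R=–
  rat: L=–, R=–
  ant: L=–, R=–
  pug: L=–, R=–
  dog: L=–, R=–

Path to pig: emu → koi → pig
Path to jay: emu → koi → hen → hog → jay
The paths share a prefix ending at koi, then split left and right.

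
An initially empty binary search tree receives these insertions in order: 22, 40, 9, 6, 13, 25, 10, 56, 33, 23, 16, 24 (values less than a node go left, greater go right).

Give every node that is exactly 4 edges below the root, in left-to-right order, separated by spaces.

24

22: root
40: right child of 22 (depth 1)
9: left child of 22 (depth 1)
6: left child of 9 (depth 2)
13: right child of 9 (depth 2)
25: left child of 40 (depth 2)
10: left child of 13 (depth 3)
56: right child of 40 (depth 2)
33: right child of 25 (depth 3)
23: left child of 25 (depth 3)
16: right child of 13 (depth 3)
24: right child of 23 (depth 4)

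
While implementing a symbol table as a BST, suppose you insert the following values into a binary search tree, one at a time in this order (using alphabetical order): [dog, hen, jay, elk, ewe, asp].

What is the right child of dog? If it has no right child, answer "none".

hen

Insert dog: tree is empty, so dog becomes the root.
Insert hen: hen > dog → go right. Place as right child of dog.
Insert jay: jay > dog → go right; jay > hen → go right. Place as right child of hen.
Insert elk: elk > dog → go right; elk < hen → go left. Place as left child of hen.
Insert ewe: ewe > dog → go right; ewe < hen → go left; ewe > elk → go right. Place as right child of elk.
Insert asp: asp < dog → go left. Place as left child of dog.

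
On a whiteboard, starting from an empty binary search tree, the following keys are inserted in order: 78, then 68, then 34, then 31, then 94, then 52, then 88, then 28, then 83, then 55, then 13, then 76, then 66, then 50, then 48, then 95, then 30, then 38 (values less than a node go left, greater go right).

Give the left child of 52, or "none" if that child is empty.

Insert 78: tree is empty, so 78 becomes the root.
Insert 68: 68 < 78 → go left. Place as left child of 78.
Insert 34: 34 < 78 → go left; 34 < 68 → go left. Place as left child of 68.
Insert 31: 31 < 78 → go left; 31 < 68 → go left; 31 < 34 → go left. Place as left child of 34.
Insert 94: 94 > 78 → go right. Place as right child of 78.
Insert 52: 52 < 78 → go left; 52 < 68 → go left; 52 > 34 → go right. Place as right child of 34.
Insert 88: 88 > 78 → go right; 88 < 94 → go left. Place as left child of 94.
Insert 28: 28 < 78 → go left; 28 < 68 → go left; 28 < 34 → go left; 28 < 31 → go left. Place as left child of 31.
Insert 83: 83 > 78 → go right; 83 < 94 → go left; 83 < 88 → go left. Place as left child of 88.
Insert 55: 55 < 78 → go left; 55 < 68 → go left; 55 > 34 → go right; 55 > 52 → go right. Place as right child of 52.
Insert 13: 13 < 78 → go left; 13 < 68 → go left; 13 < 34 → go left; 13 < 31 → go left; 13 < 28 → go left. Place as left child of 28.
Insert 76: 76 < 78 → go left; 76 > 68 → go right. Place as right child of 68.
Insert 66: 66 < 78 → go left; 66 < 68 → go left; 66 > 34 → go right; 66 > 52 → go right; 66 > 55 → go right. Place as right child of 55.
Insert 50: 50 < 78 → go left; 50 < 68 → go left; 50 > 34 → go right; 50 < 52 → go left. Place as left child of 52.
Insert 48: 48 < 78 → go left; 48 < 68 → go left; 48 > 34 → go right; 48 < 52 → go left; 48 < 50 → go left. Place as left child of 50.
Insert 95: 95 > 78 → go right; 95 > 94 → go right. Place as right child of 94.
Insert 30: 30 < 78 → go left; 30 < 68 → go left; 30 < 34 → go left; 30 < 31 → go left; 30 > 28 → go right. Place as right child of 28.
Insert 38: 38 < 78 → go left; 38 < 68 → go left; 38 > 34 → go right; 38 < 52 → go left; 38 < 50 → go left; 38 < 48 → go left. Place as left child of 48.

50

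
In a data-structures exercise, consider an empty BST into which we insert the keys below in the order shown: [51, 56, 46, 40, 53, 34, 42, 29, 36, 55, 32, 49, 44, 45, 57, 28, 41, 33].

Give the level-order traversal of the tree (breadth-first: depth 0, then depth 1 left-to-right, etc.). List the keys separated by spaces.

Insert 51: tree is empty, so 51 becomes the root.
Insert 56: 56 > 51 → go right. Place as right child of 51.
Insert 46: 46 < 51 → go left. Place as left child of 51.
Insert 40: 40 < 51 → go left; 40 < 46 → go left. Place as left child of 46.
Insert 53: 53 > 51 → go right; 53 < 56 → go left. Place as left child of 56.
Insert 34: 34 < 51 → go left; 34 < 46 → go left; 34 < 40 → go left. Place as left child of 40.
Insert 42: 42 < 51 → go left; 42 < 46 → go left; 42 > 40 → go right. Place as right child of 40.
Insert 29: 29 < 51 → go left; 29 < 46 → go left; 29 < 40 → go left; 29 < 34 → go left. Place as left child of 34.
Insert 36: 36 < 51 → go left; 36 < 46 → go left; 36 < 40 → go left; 36 > 34 → go right. Place as right child of 34.
Insert 55: 55 > 51 → go right; 55 < 56 → go left; 55 > 53 → go right. Place as right child of 53.
Insert 32: 32 < 51 → go left; 32 < 46 → go left; 32 < 40 → go left; 32 < 34 → go left; 32 > 29 → go right. Place as right child of 29.
Insert 49: 49 < 51 → go left; 49 > 46 → go right. Place as right child of 46.
Insert 44: 44 < 51 → go left; 44 < 46 → go left; 44 > 40 → go right; 44 > 42 → go right. Place as right child of 42.
Insert 45: 45 < 51 → go left; 45 < 46 → go left; 45 > 40 → go right; 45 > 42 → go right; 45 > 44 → go right. Place as right child of 44.
Insert 57: 57 > 51 → go right; 57 > 56 → go right. Place as right child of 56.
Insert 28: 28 < 51 → go left; 28 < 46 → go left; 28 < 40 → go left; 28 < 34 → go left; 28 < 29 → go left. Place as left child of 29.
Insert 41: 41 < 51 → go left; 41 < 46 → go left; 41 > 40 → go right; 41 < 42 → go left. Place as left child of 42.
Insert 33: 33 < 51 → go left; 33 < 46 → go left; 33 < 40 → go left; 33 < 34 → go left; 33 > 29 → go right; 33 > 32 → go right. Place as right child of 32.

51 46 56 40 49 53 57 34 42 55 29 36 41 44 28 32 45 33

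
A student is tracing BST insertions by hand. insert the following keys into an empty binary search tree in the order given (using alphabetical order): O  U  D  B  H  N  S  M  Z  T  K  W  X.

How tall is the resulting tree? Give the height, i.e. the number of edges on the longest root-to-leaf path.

5

O: root
U: right child of O (depth 1)
D: left child of O (depth 1)
B: left child of D (depth 2)
H: right child of D (depth 2)
N: right child of H (depth 3)
S: left child of U (depth 2)
M: left child of N (depth 4)
Z: right child of U (depth 2)
T: right child of S (depth 3)
K: left child of M (depth 5)
W: left child of Z (depth 3)
X: right child of W (depth 4)

The deepest node is K at depth 5.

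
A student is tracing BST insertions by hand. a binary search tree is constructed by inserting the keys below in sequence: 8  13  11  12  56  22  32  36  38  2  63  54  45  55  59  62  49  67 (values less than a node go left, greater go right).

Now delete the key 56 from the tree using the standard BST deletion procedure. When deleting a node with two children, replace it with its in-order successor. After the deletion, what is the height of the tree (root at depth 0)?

8: root
13: right child of 8 (depth 1)
11: left child of 13 (depth 2)
12: right child of 11 (depth 3)
56: right child of 13 (depth 2)
22: left child of 56 (depth 3)
32: right child of 22 (depth 4)
36: right child of 32 (depth 5)
38: right child of 36 (depth 6)
2: left child of 8 (depth 1)
63: right child of 56 (depth 3)
54: right child of 38 (depth 7)
45: left child of 54 (depth 8)
55: right child of 54 (depth 8)
59: left child of 63 (depth 4)
62: right child of 59 (depth 5)
49: right child of 45 (depth 9)
67: right child of 63 (depth 4)

Delete 56 (two children — replace with in-order successor).
After deletion, deepest node is 49 at depth 9.

9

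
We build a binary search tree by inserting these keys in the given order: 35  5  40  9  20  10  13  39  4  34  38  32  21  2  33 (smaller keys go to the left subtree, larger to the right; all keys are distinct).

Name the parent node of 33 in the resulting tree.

32

Insert 35: tree is empty, so 35 becomes the root.
Insert 5: 5 < 35 → go left. Place as left child of 35.
Insert 40: 40 > 35 → go right. Place as right child of 35.
Insert 9: 9 < 35 → go left; 9 > 5 → go right. Place as right child of 5.
Insert 20: 20 < 35 → go left; 20 > 5 → go right; 20 > 9 → go right. Place as right child of 9.
Insert 10: 10 < 35 → go left; 10 > 5 → go right; 10 > 9 → go right; 10 < 20 → go left. Place as left child of 20.
Insert 13: 13 < 35 → go left; 13 > 5 → go right; 13 > 9 → go right; 13 < 20 → go left; 13 > 10 → go right. Place as right child of 10.
Insert 39: 39 > 35 → go right; 39 < 40 → go left. Place as left child of 40.
Insert 4: 4 < 35 → go left; 4 < 5 → go left. Place as left child of 5.
Insert 34: 34 < 35 → go left; 34 > 5 → go right; 34 > 9 → go right; 34 > 20 → go right. Place as right child of 20.
Insert 38: 38 > 35 → go right; 38 < 40 → go left; 38 < 39 → go left. Place as left child of 39.
Insert 32: 32 < 35 → go left; 32 > 5 → go right; 32 > 9 → go right; 32 > 20 → go right; 32 < 34 → go left. Place as left child of 34.
Insert 21: 21 < 35 → go left; 21 > 5 → go right; 21 > 9 → go right; 21 > 20 → go right; 21 < 34 → go left; 21 < 32 → go left. Place as left child of 32.
Insert 2: 2 < 35 → go left; 2 < 5 → go left; 2 < 4 → go left. Place as left child of 4.
Insert 33: 33 < 35 → go left; 33 > 5 → go right; 33 > 9 → go right; 33 > 20 → go right; 33 < 34 → go left; 33 > 32 → go right. Place as right child of 32.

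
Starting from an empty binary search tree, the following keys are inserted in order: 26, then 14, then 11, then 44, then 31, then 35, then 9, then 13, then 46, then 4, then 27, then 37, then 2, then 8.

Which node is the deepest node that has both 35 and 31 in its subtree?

31

Insert 26: tree is empty, so 26 becomes the root.
Insert 14: 14 < 26 → go left. Place as left child of 26.
Insert 11: 11 < 26 → go left; 11 < 14 → go left. Place as left child of 14.
Insert 44: 44 > 26 → go right. Place as right child of 26.
Insert 31: 31 > 26 → go right; 31 < 44 → go left. Place as left child of 44.
Insert 35: 35 > 26 → go right; 35 < 44 → go left; 35 > 31 → go right. Place as right child of 31.
Insert 9: 9 < 26 → go left; 9 < 14 → go left; 9 < 11 → go left. Place as left child of 11.
Insert 13: 13 < 26 → go left; 13 < 14 → go left; 13 > 11 → go right. Place as right child of 11.
Insert 46: 46 > 26 → go right; 46 > 44 → go right. Place as right child of 44.
Insert 4: 4 < 26 → go left; 4 < 14 → go left; 4 < 11 → go left; 4 < 9 → go left. Place as left child of 9.
Insert 27: 27 > 26 → go right; 27 < 44 → go left; 27 < 31 → go left. Place as left child of 31.
Insert 37: 37 > 26 → go right; 37 < 44 → go left; 37 > 31 → go right; 37 > 35 → go right. Place as right child of 35.
Insert 2: 2 < 26 → go left; 2 < 14 → go left; 2 < 11 → go left; 2 < 9 → go left; 2 < 4 → go left. Place as left child of 4.
Insert 8: 8 < 26 → go left; 8 < 14 → go left; 8 < 11 → go left; 8 < 9 → go left; 8 > 4 → go right. Place as right child of 4.

Path to 35: 26 → 44 → 31 → 35
Path to 31: 26 → 44 → 31
31 lies on both paths and is an ancestor of the other node.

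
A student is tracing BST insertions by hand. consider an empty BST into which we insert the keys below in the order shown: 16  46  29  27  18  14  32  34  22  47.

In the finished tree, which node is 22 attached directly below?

18

16: root
46: right child of 16 (depth 1)
29: left child of 46 (depth 2)
27: left child of 29 (depth 3)
18: left child of 27 (depth 4)
14: left child of 16 (depth 1)
32: right child of 29 (depth 3)
34: right child of 32 (depth 4)
22: right child of 18 (depth 5)
47: right child of 46 (depth 2)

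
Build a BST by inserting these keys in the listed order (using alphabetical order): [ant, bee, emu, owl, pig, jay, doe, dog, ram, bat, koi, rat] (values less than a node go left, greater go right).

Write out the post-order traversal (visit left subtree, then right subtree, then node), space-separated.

Insert ant: tree is empty, so ant becomes the root.
Insert bee: bee > ant → go right. Place as right child of ant.
Insert emu: emu > ant → go right; emu > bee → go right. Place as right child of bee.
Insert owl: owl > ant → go right; owl > bee → go right; owl > emu → go right. Place as right child of emu.
Insert pig: pig > ant → go right; pig > bee → go right; pig > emu → go right; pig > owl → go right. Place as right child of owl.
Insert jay: jay > ant → go right; jay > bee → go right; jay > emu → go right; jay < owl → go left. Place as left child of owl.
Insert doe: doe > ant → go right; doe > bee → go right; doe < emu → go left. Place as left child of emu.
Insert dog: dog > ant → go right; dog > bee → go right; dog < emu → go left; dog > doe → go right. Place as right child of doe.
Insert ram: ram > ant → go right; ram > bee → go right; ram > emu → go right; ram > owl → go right; ram > pig → go right. Place as right child of pig.
Insert bat: bat > ant → go right; bat < bee → go left. Place as left child of bee.
Insert koi: koi > ant → go right; koi > bee → go right; koi > emu → go right; koi < owl → go left; koi > jay → go right. Place as right child of jay.
Insert rat: rat > ant → go right; rat > bee → go right; rat > emu → go right; rat > owl → go right; rat > pig → go right; rat > ram → go right. Place as right child of ram.

bat dog doe koi jay rat ram pig owl emu bee ant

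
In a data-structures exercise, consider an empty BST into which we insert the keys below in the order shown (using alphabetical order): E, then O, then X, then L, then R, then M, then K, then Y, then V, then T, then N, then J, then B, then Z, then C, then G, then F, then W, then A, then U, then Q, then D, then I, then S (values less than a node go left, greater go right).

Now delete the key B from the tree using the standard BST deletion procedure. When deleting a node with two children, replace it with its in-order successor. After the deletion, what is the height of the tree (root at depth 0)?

E: root
O: right child of E (depth 1)
X: right child of O (depth 2)
L: left child of O (depth 2)
R: left child of X (depth 3)
M: right child of L (depth 3)
K: left child of L (depth 3)
Y: right child of X (depth 3)
V: right child of R (depth 4)
T: left child of V (depth 5)
N: right child of M (depth 4)
J: left child of K (depth 4)
B: left child of E (depth 1)
Z: right child of Y (depth 4)
C: right child of B (depth 2)
G: left child of J (depth 5)
F: left child of G (depth 6)
W: right child of V (depth 5)
A: left child of B (depth 2)
U: right child of T (depth 6)
Q: left child of R (depth 4)
D: right child of C (depth 3)
I: right child of G (depth 6)
S: left child of T (depth 6)

Delete B (two children — replace with in-order successor).
After deletion, deepest node is F at depth 6.

6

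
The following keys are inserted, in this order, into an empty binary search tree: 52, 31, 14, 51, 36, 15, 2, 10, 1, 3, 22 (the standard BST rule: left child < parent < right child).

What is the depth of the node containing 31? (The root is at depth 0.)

Resulting structure (node: left, right):
  52: L=31, R=–
  31: L=14, R=51
  14: L=2, R=15
  51: L=36, R=–
  36: L=–, R=–
  15: L=–, R=22
  2: L=1, R=10
  10: L=3, R=–
  1: L=–, R=–
  3: L=–, R=–
  22: L=–, R=–

Path to 31: 52 → 31, which is 1 edge.

1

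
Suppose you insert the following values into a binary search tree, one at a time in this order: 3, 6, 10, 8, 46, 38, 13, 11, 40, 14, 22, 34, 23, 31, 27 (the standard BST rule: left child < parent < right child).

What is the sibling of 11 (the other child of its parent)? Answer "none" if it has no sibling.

3: root
6: right child of 3 (depth 1)
10: right child of 6 (depth 2)
8: left child of 10 (depth 3)
46: right child of 10 (depth 3)
38: left child of 46 (depth 4)
13: left child of 38 (depth 5)
11: left child of 13 (depth 6)
40: right child of 38 (depth 5)
14: right child of 13 (depth 6)
22: right child of 14 (depth 7)
34: right child of 22 (depth 8)
23: left child of 34 (depth 9)
31: right child of 23 (depth 10)
27: left child of 31 (depth 11)

11's parent is 13; the other child of 13 is 14.

14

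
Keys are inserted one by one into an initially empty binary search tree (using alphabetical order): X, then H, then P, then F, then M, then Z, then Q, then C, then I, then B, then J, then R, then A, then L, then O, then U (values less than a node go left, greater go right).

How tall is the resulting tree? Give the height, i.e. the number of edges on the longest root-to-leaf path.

6

X: root
H: left child of X (depth 1)
P: right child of H (depth 2)
F: left child of H (depth 2)
M: left child of P (depth 3)
Z: right child of X (depth 1)
Q: right child of P (depth 3)
C: left child of F (depth 3)
I: left child of M (depth 4)
B: left child of C (depth 4)
J: right child of I (depth 5)
R: right child of Q (depth 4)
A: left child of B (depth 5)
L: right child of J (depth 6)
O: right child of M (depth 4)
U: right child of R (depth 5)

The deepest node is L at depth 6.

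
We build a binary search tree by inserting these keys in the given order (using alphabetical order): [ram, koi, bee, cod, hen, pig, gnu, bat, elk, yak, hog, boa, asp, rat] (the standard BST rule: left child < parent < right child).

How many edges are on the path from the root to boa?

4

ram: root
koi: left child of ram (depth 1)
bee: left child of koi (depth 2)
cod: right child of bee (depth 3)
hen: right child of cod (depth 4)
pig: right child of koi (depth 2)
gnu: left child of hen (depth 5)
bat: left child of bee (depth 3)
elk: left child of gnu (depth 6)
yak: right child of ram (depth 1)
hog: right child of hen (depth 5)
boa: left child of cod (depth 4)
asp: left child of bat (depth 4)
rat: left child of yak (depth 2)

Path to boa: ram → koi → bee → cod → boa, which is 4 edges.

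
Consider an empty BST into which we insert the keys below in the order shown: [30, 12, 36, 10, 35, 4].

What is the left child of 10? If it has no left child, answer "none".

Resulting structure (node: left, right):
  30: L=12, R=36
  12: L=10, R=–
  36: L=35, R=–
  10: L=4, R=–
  35: L=–, R=–
  4: L=–, R=–

4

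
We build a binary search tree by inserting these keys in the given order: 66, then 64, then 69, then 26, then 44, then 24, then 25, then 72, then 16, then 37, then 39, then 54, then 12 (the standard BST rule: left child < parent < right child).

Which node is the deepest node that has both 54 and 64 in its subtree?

64

66: root
64: left child of 66 (depth 1)
69: right child of 66 (depth 1)
26: left child of 64 (depth 2)
44: right child of 26 (depth 3)
24: left child of 26 (depth 3)
25: right child of 24 (depth 4)
72: right child of 69 (depth 2)
16: left child of 24 (depth 4)
37: left child of 44 (depth 4)
39: right child of 37 (depth 5)
54: right child of 44 (depth 4)
12: left child of 16 (depth 5)

Path to 54: 66 → 64 → 26 → 44 → 54
Path to 64: 66 → 64
64 lies on both paths and is an ancestor of the other node.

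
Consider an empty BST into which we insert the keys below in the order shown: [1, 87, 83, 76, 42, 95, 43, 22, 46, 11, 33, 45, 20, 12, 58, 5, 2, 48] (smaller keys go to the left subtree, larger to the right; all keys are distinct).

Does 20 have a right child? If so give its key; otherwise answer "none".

none

1: root
87: right child of 1 (depth 1)
83: left child of 87 (depth 2)
76: left child of 83 (depth 3)
42: left child of 76 (depth 4)
95: right child of 87 (depth 2)
43: right child of 42 (depth 5)
22: left child of 42 (depth 5)
46: right child of 43 (depth 6)
11: left child of 22 (depth 6)
33: right child of 22 (depth 6)
45: left child of 46 (depth 7)
20: right child of 11 (depth 7)
12: left child of 20 (depth 8)
58: right child of 46 (depth 7)
5: left child of 11 (depth 7)
2: left child of 5 (depth 8)
48: left child of 58 (depth 8)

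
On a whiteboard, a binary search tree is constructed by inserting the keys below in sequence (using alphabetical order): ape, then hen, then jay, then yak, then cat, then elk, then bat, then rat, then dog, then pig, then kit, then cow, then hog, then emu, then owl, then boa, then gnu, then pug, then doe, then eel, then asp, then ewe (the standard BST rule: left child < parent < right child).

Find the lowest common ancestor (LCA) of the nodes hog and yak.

ape: root
hen: right child of ape (depth 1)
jay: right child of hen (depth 2)
yak: right child of jay (depth 3)
cat: left child of hen (depth 2)
elk: right child of cat (depth 3)
bat: left child of cat (depth 3)
rat: left child of yak (depth 4)
dog: left child of elk (depth 4)
pig: left child of rat (depth 5)
kit: left child of pig (depth 6)
cow: left child of dog (depth 5)
hog: left child of jay (depth 3)
emu: right child of elk (depth 4)
owl: right child of kit (depth 7)
boa: right child of bat (depth 4)
gnu: right child of emu (depth 5)
pug: right child of pig (depth 6)
doe: right child of cow (depth 6)
eel: right child of dog (depth 5)
asp: left child of bat (depth 4)
ewe: left child of gnu (depth 6)

Path to hog: ape → hen → jay → hog
Path to yak: ape → hen → jay → yak
The paths share a prefix ending at jay, then split left and right.

jay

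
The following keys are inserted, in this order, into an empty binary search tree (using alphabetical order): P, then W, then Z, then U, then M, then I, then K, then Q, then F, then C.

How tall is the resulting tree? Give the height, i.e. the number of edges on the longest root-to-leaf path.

4

P: root
W: right child of P (depth 1)
Z: right child of W (depth 2)
U: left child of W (depth 2)
M: left child of P (depth 1)
I: left child of M (depth 2)
K: right child of I (depth 3)
Q: left child of U (depth 3)
F: left child of I (depth 3)
C: left child of F (depth 4)

The deepest node is C at depth 4.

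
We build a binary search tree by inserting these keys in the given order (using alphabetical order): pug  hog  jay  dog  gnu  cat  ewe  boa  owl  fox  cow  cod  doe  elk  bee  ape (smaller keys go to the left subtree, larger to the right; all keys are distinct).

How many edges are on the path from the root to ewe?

4

Insert pug: tree is empty, so pug becomes the root.
Insert hog: hog < pug → go left. Place as left child of pug.
Insert jay: jay < pug → go left; jay > hog → go right. Place as right child of hog.
Insert dog: dog < pug → go left; dog < hog → go left. Place as left child of hog.
Insert gnu: gnu < pug → go left; gnu < hog → go left; gnu > dog → go right. Place as right child of dog.
Insert cat: cat < pug → go left; cat < hog → go left; cat < dog → go left. Place as left child of dog.
Insert ewe: ewe < pug → go left; ewe < hog → go left; ewe > dog → go right; ewe < gnu → go left. Place as left child of gnu.
Insert boa: boa < pug → go left; boa < hog → go left; boa < dog → go left; boa < cat → go left. Place as left child of cat.
Insert owl: owl < pug → go left; owl > hog → go right; owl > jay → go right. Place as right child of jay.
Insert fox: fox < pug → go left; fox < hog → go left; fox > dog → go right; fox < gnu → go left; fox > ewe → go right. Place as right child of ewe.
Insert cow: cow < pug → go left; cow < hog → go left; cow < dog → go left; cow > cat → go right. Place as right child of cat.
Insert cod: cod < pug → go left; cod < hog → go left; cod < dog → go left; cod > cat → go right; cod < cow → go left. Place as left child of cow.
Insert doe: doe < pug → go left; doe < hog → go left; doe < dog → go left; doe > cat → go right; doe > cow → go right. Place as right child of cow.
Insert elk: elk < pug → go left; elk < hog → go left; elk > dog → go right; elk < gnu → go left; elk < ewe → go left. Place as left child of ewe.
Insert bee: bee < pug → go left; bee < hog → go left; bee < dog → go left; bee < cat → go left; bee < boa → go left. Place as left child of boa.
Insert ape: ape < pug → go left; ape < hog → go left; ape < dog → go left; ape < cat → go left; ape < boa → go left; ape < bee → go left. Place as left child of bee.

Path to ewe: pug → hog → dog → gnu → ewe, which is 4 edges.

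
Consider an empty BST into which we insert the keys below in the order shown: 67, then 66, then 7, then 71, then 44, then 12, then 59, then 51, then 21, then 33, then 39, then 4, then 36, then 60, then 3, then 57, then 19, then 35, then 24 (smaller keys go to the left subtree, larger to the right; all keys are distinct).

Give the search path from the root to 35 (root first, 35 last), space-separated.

67 66 7 44 12 21 33 39 36 35

67: root
66: left child of 67 (depth 1)
7: left child of 66 (depth 2)
71: right child of 67 (depth 1)
44: right child of 7 (depth 3)
12: left child of 44 (depth 4)
59: right child of 44 (depth 4)
51: left child of 59 (depth 5)
21: right child of 12 (depth 5)
33: right child of 21 (depth 6)
39: right child of 33 (depth 7)
4: left child of 7 (depth 3)
36: left child of 39 (depth 8)
60: right child of 59 (depth 5)
3: left child of 4 (depth 4)
57: right child of 51 (depth 6)
19: left child of 21 (depth 6)
35: left child of 36 (depth 9)
24: left child of 33 (depth 7)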